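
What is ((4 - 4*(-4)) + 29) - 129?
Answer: -80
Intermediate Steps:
((4 - 4*(-4)) + 29) - 129 = ((4 + 16) + 29) - 129 = (20 + 29) - 129 = 49 - 129 = -80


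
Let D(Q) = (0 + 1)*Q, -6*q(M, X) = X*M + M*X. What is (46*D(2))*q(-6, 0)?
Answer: 0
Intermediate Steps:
q(M, X) = -M*X/3 (q(M, X) = -(X*M + M*X)/6 = -(M*X + M*X)/6 = -M*X/3)
D(Q) = Q (D(Q) = 1*Q = Q)
(46*D(2))*q(-6, 0) = (46*2)*(-⅓*(-6)*0) = 92*0 = 0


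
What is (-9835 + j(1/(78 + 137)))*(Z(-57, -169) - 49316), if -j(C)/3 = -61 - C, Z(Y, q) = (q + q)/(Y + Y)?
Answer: 5832996744211/12255 ≈ 4.7597e+8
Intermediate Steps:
Z(Y, q) = q/Y (Z(Y, q) = (2*q)/((2*Y)) = (2*q)*(1/(2*Y)) = q/Y)
j(C) = 183 + 3*C (j(C) = -3*(-61 - C) = 183 + 3*C)
(-9835 + j(1/(78 + 137)))*(Z(-57, -169) - 49316) = (-9835 + (183 + 3/(78 + 137)))*(-169/(-57) - 49316) = (-9835 + (183 + 3/215))*(-169*(-1/57) - 49316) = (-9835 + (183 + 3*(1/215)))*(169/57 - 49316) = (-9835 + (183 + 3/215))*(-2810843/57) = (-9835 + 39348/215)*(-2810843/57) = -2075177/215*(-2810843/57) = 5832996744211/12255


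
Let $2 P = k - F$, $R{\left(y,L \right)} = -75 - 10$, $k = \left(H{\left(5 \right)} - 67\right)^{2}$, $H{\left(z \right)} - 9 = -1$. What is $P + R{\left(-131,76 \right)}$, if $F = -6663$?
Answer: $4987$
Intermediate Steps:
$H{\left(z \right)} = 8$ ($H{\left(z \right)} = 9 - 1 = 8$)
$k = 3481$ ($k = \left(8 - 67\right)^{2} = \left(-59\right)^{2} = 3481$)
$R{\left(y,L \right)} = -85$ ($R{\left(y,L \right)} = -75 - 10 = -85$)
$P = 5072$ ($P = \frac{3481 - -6663}{2} = \frac{3481 + 6663}{2} = \frac{1}{2} \cdot 10144 = 5072$)
$P + R{\left(-131,76 \right)} = 5072 - 85 = 4987$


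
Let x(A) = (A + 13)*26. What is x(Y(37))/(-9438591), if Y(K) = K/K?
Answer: -364/9438591 ≈ -3.8565e-5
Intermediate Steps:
Y(K) = 1
x(A) = 338 + 26*A (x(A) = (13 + A)*26 = 338 + 26*A)
x(Y(37))/(-9438591) = (338 + 26*1)/(-9438591) = (338 + 26)*(-1/9438591) = 364*(-1/9438591) = -364/9438591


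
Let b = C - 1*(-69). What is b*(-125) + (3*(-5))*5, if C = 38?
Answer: -13450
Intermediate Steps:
b = 107 (b = 38 - 1*(-69) = 38 + 69 = 107)
b*(-125) + (3*(-5))*5 = 107*(-125) + (3*(-5))*5 = -13375 - 15*5 = -13375 - 75 = -13450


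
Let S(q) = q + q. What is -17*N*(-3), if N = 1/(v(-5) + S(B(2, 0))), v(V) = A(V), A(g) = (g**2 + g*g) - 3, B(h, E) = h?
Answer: 1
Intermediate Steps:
A(g) = -3 + 2*g**2 (A(g) = (g**2 + g**2) - 3 = 2*g**2 - 3 = -3 + 2*g**2)
v(V) = -3 + 2*V**2
S(q) = 2*q
N = 1/51 (N = 1/((-3 + 2*(-5)**2) + 2*2) = 1/((-3 + 2*25) + 4) = 1/((-3 + 50) + 4) = 1/(47 + 4) = 1/51 ≈ 0.019608)
-17*N*(-3) = -17*1/51*(-3) = -1/3*(-3) = 1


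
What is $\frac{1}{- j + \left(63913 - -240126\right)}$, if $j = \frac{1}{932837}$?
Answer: $\frac{932837}{283618828642} \approx 3.2891 \cdot 10^{-6}$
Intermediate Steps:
$j = \frac{1}{932837} \approx 1.072 \cdot 10^{-6}$
$\frac{1}{- j + \left(63913 - -240126\right)} = \frac{1}{\left(-1\right) \frac{1}{932837} + \left(63913 - -240126\right)} = \frac{1}{- \frac{1}{932837} + \left(63913 + 240126\right)} = \frac{1}{- \frac{1}{932837} + 304039} = \frac{1}{\frac{283618828642}{932837}} = \frac{932837}{283618828642}$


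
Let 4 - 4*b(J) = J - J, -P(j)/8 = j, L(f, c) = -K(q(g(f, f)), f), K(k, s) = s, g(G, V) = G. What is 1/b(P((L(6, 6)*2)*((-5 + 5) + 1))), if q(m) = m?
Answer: 1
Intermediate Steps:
L(f, c) = -f
P(j) = -8*j
b(J) = 1 (b(J) = 1 - (J - J)/4 = 1 - 1/4*0 = 1 + 0 = 1)
1/b(P((L(6, 6)*2)*((-5 + 5) + 1))) = 1/1 = 1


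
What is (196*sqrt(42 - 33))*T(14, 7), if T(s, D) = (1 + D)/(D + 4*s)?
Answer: 224/3 ≈ 74.667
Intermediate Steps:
T(s, D) = (1 + D)/(D + 4*s)
(196*sqrt(42 - 33))*T(14, 7) = (196*sqrt(42 - 33))*((1 + 7)/(7 + 4*14)) = (196*sqrt(9))*(8/(7 + 56)) = (196*3)*(8/63) = 588*((1/63)*8) = 588*(8/63) = 224/3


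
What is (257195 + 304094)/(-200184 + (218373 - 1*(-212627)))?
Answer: 561289/230816 ≈ 2.4318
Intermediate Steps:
(257195 + 304094)/(-200184 + (218373 - 1*(-212627))) = 561289/(-200184 + (218373 + 212627)) = 561289/(-200184 + 431000) = 561289/230816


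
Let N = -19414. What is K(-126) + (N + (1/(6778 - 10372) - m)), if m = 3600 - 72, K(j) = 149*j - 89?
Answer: -150247171/3594 ≈ -41805.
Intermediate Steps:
K(j) = -89 + 149*j
m = 3528
K(-126) + (N + (1/(6778 - 10372) - m)) = (-89 + 149*(-126)) + (-19414 + (1/(6778 - 10372) - 1*3528)) = (-89 - 18774) + (-19414 + (1/(-3594) - 3528)) = -18863 + (-19414 + (-1/3594 - 3528)) = -18863 + (-19414 - 12679633/3594) = -18863 - 82453549/3594 = -150247171/3594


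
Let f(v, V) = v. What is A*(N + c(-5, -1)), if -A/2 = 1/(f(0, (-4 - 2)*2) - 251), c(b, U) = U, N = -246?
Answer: -494/251 ≈ -1.9681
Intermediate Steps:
A = 2/251 (A = -2/(0 - 251) = -2/(-251) = -2*(-1/251) = 2/251 ≈ 0.0079681)
A*(N + c(-5, -1)) = 2*(-246 - 1)/251 = (2/251)*(-247) = -494/251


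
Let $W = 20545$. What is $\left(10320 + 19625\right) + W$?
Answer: $50490$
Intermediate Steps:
$\left(10320 + 19625\right) + W = \left(10320 + 19625\right) + 20545 = 29945 + 20545 = 50490$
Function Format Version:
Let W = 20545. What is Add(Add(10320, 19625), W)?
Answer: 50490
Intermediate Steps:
Add(Add(10320, 19625), W) = Add(Add(10320, 19625), 20545) = Add(29945, 20545) = 50490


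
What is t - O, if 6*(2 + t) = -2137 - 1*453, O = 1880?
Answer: -6941/3 ≈ -2313.7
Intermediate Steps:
t = -1301/3 (t = -2 + (-2137 - 1*453)/6 = -2 + (-2137 - 453)/6 = -2 + (⅙)*(-2590) = -2 - 1295/3 = -1301/3 ≈ -433.67)
t - O = -1301/3 - 1*1880 = -1301/3 - 1880 = -6941/3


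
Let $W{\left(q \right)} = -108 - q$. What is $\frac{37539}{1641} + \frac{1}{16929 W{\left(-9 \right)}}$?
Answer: $\frac{20971424576}{916756137} \approx 22.876$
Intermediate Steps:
$\frac{37539}{1641} + \frac{1}{16929 W{\left(-9 \right)}} = \frac{37539}{1641} + \frac{1}{16929 \left(-108 - -9\right)} = 37539 \cdot \frac{1}{1641} + \frac{1}{16929 \left(-108 + 9\right)} = \frac{12513}{547} + \frac{1}{16929 \left(-99\right)} = \frac{12513}{547} + \frac{1}{16929} \left(- \frac{1}{99}\right) = \frac{12513}{547} - \frac{1}{1675971} = \frac{20971424576}{916756137}$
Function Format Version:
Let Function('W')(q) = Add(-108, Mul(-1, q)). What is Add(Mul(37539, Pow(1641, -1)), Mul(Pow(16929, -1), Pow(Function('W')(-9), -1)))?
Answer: Rational(20971424576, 916756137) ≈ 22.876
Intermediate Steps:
Add(Mul(37539, Pow(1641, -1)), Mul(Pow(16929, -1), Pow(Function('W')(-9), -1))) = Add(Mul(37539, Pow(1641, -1)), Mul(Pow(16929, -1), Pow(Add(-108, Mul(-1, -9)), -1))) = Add(Mul(37539, Rational(1, 1641)), Mul(Rational(1, 16929), Pow(Add(-108, 9), -1))) = Add(Rational(12513, 547), Mul(Rational(1, 16929), Pow(-99, -1))) = Add(Rational(12513, 547), Mul(Rational(1, 16929), Rational(-1, 99))) = Add(Rational(12513, 547), Rational(-1, 1675971)) = Rational(20971424576, 916756137)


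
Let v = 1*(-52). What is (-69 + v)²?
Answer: 14641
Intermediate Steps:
v = -52
(-69 + v)² = (-69 - 52)² = (-121)² = 14641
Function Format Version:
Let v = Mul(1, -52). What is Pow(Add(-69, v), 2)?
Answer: 14641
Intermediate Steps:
v = -52
Pow(Add(-69, v), 2) = Pow(Add(-69, -52), 2) = Pow(-121, 2) = 14641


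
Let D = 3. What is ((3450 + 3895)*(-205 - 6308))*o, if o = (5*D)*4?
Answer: -2870279100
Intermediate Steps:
o = 60 (o = (5*3)*4 = 15*4 = 60)
((3450 + 3895)*(-205 - 6308))*o = ((3450 + 3895)*(-205 - 6308))*60 = (7345*(-6513))*60 = -47837985*60 = -2870279100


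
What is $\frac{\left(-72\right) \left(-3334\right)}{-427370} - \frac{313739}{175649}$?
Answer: $- \frac{88123413791}{37533556565} \approx -2.3479$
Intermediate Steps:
$\frac{\left(-72\right) \left(-3334\right)}{-427370} - \frac{313739}{175649} = 240048 \left(- \frac{1}{427370}\right) - \frac{313739}{175649} = - \frac{120024}{213685} - \frac{313739}{175649} = - \frac{88123413791}{37533556565}$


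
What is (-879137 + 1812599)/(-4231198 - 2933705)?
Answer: -311154/2388301 ≈ -0.13028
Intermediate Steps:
(-879137 + 1812599)/(-4231198 - 2933705) = 933462/(-7164903) = 933462*(-1/7164903) = -311154/2388301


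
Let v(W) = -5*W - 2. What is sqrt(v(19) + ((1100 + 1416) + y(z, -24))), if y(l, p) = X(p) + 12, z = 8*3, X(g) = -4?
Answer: sqrt(2427) ≈ 49.265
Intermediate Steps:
z = 24
v(W) = -2 - 5*W
y(l, p) = 8 (y(l, p) = -4 + 12 = 8)
sqrt(v(19) + ((1100 + 1416) + y(z, -24))) = sqrt((-2 - 5*19) + ((1100 + 1416) + 8)) = sqrt((-2 - 95) + (2516 + 8)) = sqrt(-97 + 2524) = sqrt(2427)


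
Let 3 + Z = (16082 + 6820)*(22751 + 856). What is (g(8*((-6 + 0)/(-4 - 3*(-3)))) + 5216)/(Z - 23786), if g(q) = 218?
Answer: 5434/540623725 ≈ 1.0051e-5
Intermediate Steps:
Z = 540647511 (Z = -3 + (16082 + 6820)*(22751 + 856) = -3 + 22902*23607 = -3 + 540647514 = 540647511)
(g(8*((-6 + 0)/(-4 - 3*(-3)))) + 5216)/(Z - 23786) = (218 + 5216)/(540647511 - 23786) = 5434/540623725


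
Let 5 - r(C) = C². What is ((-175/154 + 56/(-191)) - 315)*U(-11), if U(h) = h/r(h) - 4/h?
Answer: -777837645/5361752 ≈ -145.07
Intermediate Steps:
r(C) = 5 - C²
U(h) = -4/h + h/(5 - h²) (U(h) = h/(5 - h²) - 4/h = -4/h + h/(5 - h²))
((-175/154 + 56/(-191)) - 315)*U(-11) = ((-175/154 + 56/(-191)) - 315)*(5*(4 - 1*(-11)²)/(-11*(-5 + (-11)²))) = ((-175*1/154 + 56*(-1/191)) - 315)*(5*(-1/11)*(4 - 1*121)/(-5 + 121)) = ((-25/22 - 56/191) - 315)*(5*(-1/11)*(4 - 121)/116) = (-6007/4202 - 315)*(5*(-1/11)*(1/116)*(-117)) = -1329637/4202*585/1276 = -777837645/5361752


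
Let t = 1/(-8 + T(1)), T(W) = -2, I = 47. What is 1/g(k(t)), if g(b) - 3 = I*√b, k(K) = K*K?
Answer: 10/77 ≈ 0.12987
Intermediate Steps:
t = -⅒ (t = 1/(-8 - 2) = 1/(-10) = -⅒ ≈ -0.10000)
k(K) = K²
g(b) = 3 + 47*√b
1/g(k(t)) = 1/(3 + 47*√((-⅒)²)) = 1/(3 + 47*√(1/100)) = 1/(3 + 47*(⅒)) = 1/(3 + 47/10) = 1/(77/10) = 10/77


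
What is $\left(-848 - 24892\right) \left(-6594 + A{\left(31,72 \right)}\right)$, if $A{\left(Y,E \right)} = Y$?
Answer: $168931620$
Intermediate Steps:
$\left(-848 - 24892\right) \left(-6594 + A{\left(31,72 \right)}\right) = \left(-848 - 24892\right) \left(-6594 + 31\right) = \left(-25740\right) \left(-6563\right) = 168931620$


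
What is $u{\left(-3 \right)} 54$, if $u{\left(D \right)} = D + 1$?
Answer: $-108$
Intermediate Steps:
$u{\left(D \right)} = 1 + D$
$u{\left(-3 \right)} 54 = \left(1 - 3\right) 54 = \left(-2\right) 54 = -108$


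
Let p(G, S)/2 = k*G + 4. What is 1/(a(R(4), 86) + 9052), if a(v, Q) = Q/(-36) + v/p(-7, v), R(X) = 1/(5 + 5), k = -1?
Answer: 1980/17918239 ≈ 0.00011050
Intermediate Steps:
p(G, S) = 8 - 2*G (p(G, S) = 2*(-G + 4) = 2*(4 - G) = 8 - 2*G)
R(X) = ⅒ (R(X) = 1/10 = ⅒)
a(v, Q) = -Q/36 + v/22 (a(v, Q) = Q/(-36) + v/(8 - 2*(-7)) = Q*(-1/36) + v/(8 + 14) = -Q/36 + v/22)
1/(a(R(4), 86) + 9052) = 1/((-1/36*86 + (1/22)*(⅒)) + 9052) = 1/((-43/18 + 1/220) + 9052) = 1/(-4721/1980 + 9052) = 1/(17918239/1980) = 1980/17918239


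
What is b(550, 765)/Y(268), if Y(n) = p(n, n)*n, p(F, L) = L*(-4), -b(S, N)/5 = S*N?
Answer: 1051875/143648 ≈ 7.3226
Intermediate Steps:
b(S, N) = -5*N*S (b(S, N) = -5*S*N = -5*N*S)
p(F, L) = -4*L
Y(n) = -4*n**2 (Y(n) = (-4*n)*n = -4*n**2)
b(550, 765)/Y(268) = (-5*765*550)/((-4*268**2)) = -2103750/((-4*71824)) = -2103750/(-287296) = -2103750*(-1/287296) = 1051875/143648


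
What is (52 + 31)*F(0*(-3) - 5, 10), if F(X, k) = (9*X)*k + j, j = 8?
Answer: -36686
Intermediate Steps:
F(X, k) = 8 + 9*X*k (F(X, k) = (9*X)*k + 8 = 9*X*k + 8 = 8 + 9*X*k)
(52 + 31)*F(0*(-3) - 5, 10) = (52 + 31)*(8 + 9*(0*(-3) - 5)*10) = 83*(8 + 9*(0 - 5)*10) = 83*(8 + 9*(-5)*10) = 83*(8 - 450) = 83*(-442) = -36686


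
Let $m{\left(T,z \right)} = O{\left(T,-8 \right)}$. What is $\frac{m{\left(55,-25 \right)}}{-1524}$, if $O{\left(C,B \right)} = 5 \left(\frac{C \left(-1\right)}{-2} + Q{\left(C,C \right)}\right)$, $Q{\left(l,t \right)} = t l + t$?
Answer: $- \frac{31075}{3048} \approx -10.195$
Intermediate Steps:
$Q{\left(l,t \right)} = t + l t$ ($Q{\left(l,t \right)} = l t + t = t + l t$)
$O{\left(C,B \right)} = \frac{5 C}{2} + 5 C \left(1 + C\right)$ ($O{\left(C,B \right)} = 5 \left(\frac{C \left(-1\right)}{-2} + C \left(1 + C\right)\right) = 5 \left(- C \left(- \frac{1}{2}\right) + C \left(1 + C\right)\right) = 5 \left(\frac{C}{2} + C \left(1 + C\right)\right) = \frac{5 C}{2} + 5 C \left(1 + C\right)$)
$m{\left(T,z \right)} = \frac{5 T \left(3 + 2 T\right)}{2}$
$\frac{m{\left(55,-25 \right)}}{-1524} = \frac{\frac{5}{2} \cdot 55 \left(3 + 2 \cdot 55\right)}{-1524} = \frac{5}{2} \cdot 55 \left(3 + 110\right) \left(- \frac{1}{1524}\right) = \frac{5}{2} \cdot 55 \cdot 113 \left(- \frac{1}{1524}\right) = \frac{31075}{2} \left(- \frac{1}{1524}\right) = - \frac{31075}{3048}$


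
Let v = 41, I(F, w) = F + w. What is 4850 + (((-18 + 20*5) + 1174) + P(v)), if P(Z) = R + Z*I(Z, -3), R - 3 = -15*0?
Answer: 7667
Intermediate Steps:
R = 3 (R = 3 - 15*0 = 3 - 3*0 = 3 + 0 = 3)
P(Z) = 3 + Z*(-3 + Z) (P(Z) = 3 + Z*(Z - 3) = 3 + Z*(-3 + Z))
4850 + (((-18 + 20*5) + 1174) + P(v)) = 4850 + (((-18 + 20*5) + 1174) + (3 + 41*(-3 + 41))) = 4850 + (((-18 + 100) + 1174) + (3 + 41*38)) = 4850 + ((82 + 1174) + (3 + 1558)) = 4850 + (1256 + 1561) = 4850 + 2817 = 7667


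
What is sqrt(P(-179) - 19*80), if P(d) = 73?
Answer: I*sqrt(1447) ≈ 38.039*I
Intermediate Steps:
sqrt(P(-179) - 19*80) = sqrt(73 - 19*80) = sqrt(73 - 1520) = sqrt(-1447) = I*sqrt(1447)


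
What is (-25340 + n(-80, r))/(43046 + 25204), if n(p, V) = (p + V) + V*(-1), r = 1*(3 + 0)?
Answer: -2542/6825 ≈ -0.37245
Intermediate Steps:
r = 3 (r = 1*3 = 3)
n(p, V) = p (n(p, V) = (V + p) - V = p)
(-25340 + n(-80, r))/(43046 + 25204) = (-25340 - 80)/(43046 + 25204) = -25420/68250 = -25420*1/68250 = -2542/6825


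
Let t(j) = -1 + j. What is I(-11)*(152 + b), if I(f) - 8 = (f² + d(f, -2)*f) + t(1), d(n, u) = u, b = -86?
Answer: 9966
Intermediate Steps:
I(f) = 8 + f² - 2*f (I(f) = 8 + ((f² - 2*f) + (-1 + 1)) = 8 + ((f² - 2*f) + 0) = 8 + (f² - 2*f) = 8 + f² - 2*f)
I(-11)*(152 + b) = (8 + (-11)² - 2*(-11))*(152 - 86) = (8 + 121 + 22)*66 = 151*66 = 9966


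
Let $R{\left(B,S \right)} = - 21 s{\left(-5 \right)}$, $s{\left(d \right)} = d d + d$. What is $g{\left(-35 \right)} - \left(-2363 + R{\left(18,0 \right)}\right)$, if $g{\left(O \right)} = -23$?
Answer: $2760$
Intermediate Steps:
$s{\left(d \right)} = d + d^{2}$ ($s{\left(d \right)} = d^{2} + d = d + d^{2}$)
$R{\left(B,S \right)} = -420$ ($R{\left(B,S \right)} = - 21 \left(- 5 \left(1 - 5\right)\right) = - 21 \left(\left(-5\right) \left(-4\right)\right) = \left(-21\right) 20 = -420$)
$g{\left(-35 \right)} - \left(-2363 + R{\left(18,0 \right)}\right) = -23 - \left(-2363 - 420\right) = -23 - -2783 = -23 + 2783 = 2760$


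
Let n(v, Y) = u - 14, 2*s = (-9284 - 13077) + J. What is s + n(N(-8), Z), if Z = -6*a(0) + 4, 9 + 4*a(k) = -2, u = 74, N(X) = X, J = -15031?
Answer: -18636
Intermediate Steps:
a(k) = -11/4 (a(k) = -9/4 + (¼)*(-2) = -9/4 - ½ = -11/4)
Z = 41/2 (Z = -6*(-11/4) + 4 = 33/2 + 4 = 41/2 ≈ 20.500)
s = -18696 (s = ((-9284 - 13077) - 15031)/2 = (-22361 - 15031)/2 = (½)*(-37392) = -18696)
n(v, Y) = 60 (n(v, Y) = 74 - 14 = 60)
s + n(N(-8), Z) = -18696 + 60 = -18636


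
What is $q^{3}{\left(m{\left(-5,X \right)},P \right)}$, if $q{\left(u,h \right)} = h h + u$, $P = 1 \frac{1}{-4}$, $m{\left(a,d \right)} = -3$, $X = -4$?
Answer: $- \frac{103823}{4096} \approx -25.347$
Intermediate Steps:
$P = - \frac{1}{4}$ ($P = 1 \left(- \frac{1}{4}\right) = - \frac{1}{4} \approx -0.25$)
$q{\left(u,h \right)} = u + h^{2}$ ($q{\left(u,h \right)} = h^{2} + u = u + h^{2}$)
$q^{3}{\left(m{\left(-5,X \right)},P \right)} = \left(-3 + \left(- \frac{1}{4}\right)^{2}\right)^{3} = \left(-3 + \frac{1}{16}\right)^{3} = \left(- \frac{47}{16}\right)^{3} = - \frac{103823}{4096}$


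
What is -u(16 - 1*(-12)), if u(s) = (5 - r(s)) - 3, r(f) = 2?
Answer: 0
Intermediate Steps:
u(s) = 0 (u(s) = (5 - 1*2) - 3 = (5 - 2) - 3 = 3 - 3 = 0)
-u(16 - 1*(-12)) = -1*0 = 0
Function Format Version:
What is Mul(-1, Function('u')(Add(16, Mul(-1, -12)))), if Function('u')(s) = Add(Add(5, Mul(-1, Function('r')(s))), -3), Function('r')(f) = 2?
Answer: 0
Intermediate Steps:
Function('u')(s) = 0 (Function('u')(s) = Add(Add(5, Mul(-1, 2)), -3) = Add(Add(5, -2), -3) = Add(3, -3) = 0)
Mul(-1, Function('u')(Add(16, Mul(-1, -12)))) = Mul(-1, 0) = 0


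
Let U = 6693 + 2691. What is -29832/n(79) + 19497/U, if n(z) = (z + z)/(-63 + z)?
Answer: -746002547/247112 ≈ -3018.9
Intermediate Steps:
U = 9384
n(z) = 2*z/(-63 + z) (n(z) = (2*z)/(-63 + z) = 2*z/(-63 + z))
-29832/n(79) + 19497/U = -29832/(2*79/(-63 + 79)) + 19497/9384 = -29832/(2*79/16) + 19497*(1/9384) = -29832/(2*79*(1/16)) + 6499/3128 = -29832/79/8 + 6499/3128 = -29832*8/79 + 6499/3128 = -238656/79 + 6499/3128 = -746002547/247112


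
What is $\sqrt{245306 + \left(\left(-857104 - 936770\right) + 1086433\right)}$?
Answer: $i \sqrt{462135} \approx 679.8 i$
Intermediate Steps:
$\sqrt{245306 + \left(\left(-857104 - 936770\right) + 1086433\right)} = \sqrt{245306 + \left(-1793874 + 1086433\right)} = \sqrt{245306 - 707441} = \sqrt{-462135} = i \sqrt{462135}$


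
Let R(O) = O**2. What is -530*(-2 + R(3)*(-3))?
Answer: 15370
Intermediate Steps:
-530*(-2 + R(3)*(-3)) = -530*(-2 + 3**2*(-3)) = -530*(-2 + 9*(-3)) = -530*(-2 - 27) = -530*(-29) = 15370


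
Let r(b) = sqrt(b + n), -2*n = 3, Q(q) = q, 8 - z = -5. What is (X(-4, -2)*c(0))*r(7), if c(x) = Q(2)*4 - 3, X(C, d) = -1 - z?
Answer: -35*sqrt(22) ≈ -164.16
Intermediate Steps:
z = 13 (z = 8 - 1*(-5) = 8 + 5 = 13)
n = -3/2 (n = -1/2*3 = -3/2 ≈ -1.5000)
X(C, d) = -14 (X(C, d) = -1 - 1*13 = -1 - 13 = -14)
r(b) = sqrt(-3/2 + b) (r(b) = sqrt(b - 3/2) = sqrt(-3/2 + b))
c(x) = 5 (c(x) = 2*4 - 3 = 8 - 3 = 5)
(X(-4, -2)*c(0))*r(7) = (-14*5)*(sqrt(-6 + 4*7)/2) = -35*sqrt(-6 + 28) = -35*sqrt(22)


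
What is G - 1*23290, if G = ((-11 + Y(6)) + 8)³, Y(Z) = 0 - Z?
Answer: -24019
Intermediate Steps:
Y(Z) = -Z
G = -729 (G = ((-11 - 1*6) + 8)³ = ((-11 - 6) + 8)³ = (-17 + 8)³ = (-9)³ = -729)
G - 1*23290 = -729 - 1*23290 = -729 - 23290 = -24019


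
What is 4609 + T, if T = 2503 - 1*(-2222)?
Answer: 9334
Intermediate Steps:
T = 4725 (T = 2503 + 2222 = 4725)
4609 + T = 4609 + 4725 = 9334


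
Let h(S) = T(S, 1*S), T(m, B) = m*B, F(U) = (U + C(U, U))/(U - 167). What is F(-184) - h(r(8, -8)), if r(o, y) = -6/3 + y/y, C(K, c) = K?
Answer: 17/351 ≈ 0.048433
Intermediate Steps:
r(o, y) = -1 (r(o, y) = -6*⅓ + 1 = -2 + 1 = -1)
F(U) = 2*U/(-167 + U) (F(U) = (U + U)/(U - 167) = (2*U)/(-167 + U) = 2*U/(-167 + U))
T(m, B) = B*m
h(S) = S² (h(S) = (1*S)*S = S*S = S²)
F(-184) - h(r(8, -8)) = 2*(-184)/(-167 - 184) - 1*(-1)² = 2*(-184)/(-351) - 1*1 = 2*(-184)*(-1/351) - 1 = 368/351 - 1 = 17/351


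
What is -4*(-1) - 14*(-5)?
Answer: 74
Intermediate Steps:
-4*(-1) - 14*(-5) = 4 + 70 = 74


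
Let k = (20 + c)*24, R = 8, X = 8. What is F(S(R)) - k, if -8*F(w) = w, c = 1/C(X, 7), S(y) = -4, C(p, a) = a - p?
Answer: -911/2 ≈ -455.50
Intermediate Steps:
c = -1 (c = 1/(7 - 1*8) = 1/(7 - 8) = 1/(-1) = 1*(-1) = -1)
k = 456 (k = (20 - 1)*24 = 19*24 = 456)
F(w) = -w/8
F(S(R)) - k = -⅛*(-4) - 1*456 = ½ - 456 = -911/2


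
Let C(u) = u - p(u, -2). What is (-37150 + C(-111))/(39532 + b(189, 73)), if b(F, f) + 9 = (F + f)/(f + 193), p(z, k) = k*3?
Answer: -990983/1051338 ≈ -0.94259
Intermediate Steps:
p(z, k) = 3*k
C(u) = 6 + u (C(u) = u - 3*(-2) = u - 1*(-6) = u + 6 = 6 + u)
b(F, f) = -9 + (F + f)/(193 + f) (b(F, f) = -9 + (F + f)/(f + 193) = -9 + (F + f)/(193 + f))
(-37150 + C(-111))/(39532 + b(189, 73)) = (-37150 + (6 - 111))/(39532 + (-1737 + 189 - 8*73)/(193 + 73)) = (-37150 - 105)/(39532 + (-1737 + 189 - 584)/266) = -37255/(39532 + (1/266)*(-2132)) = -37255/(39532 - 1066/133) = -37255/5256690/133 = -37255*133/5256690 = -990983/1051338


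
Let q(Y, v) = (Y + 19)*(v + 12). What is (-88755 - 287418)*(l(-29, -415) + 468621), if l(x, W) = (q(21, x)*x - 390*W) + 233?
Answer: -244671947352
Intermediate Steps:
q(Y, v) = (12 + v)*(19 + Y) (q(Y, v) = (19 + Y)*(12 + v) = (12 + v)*(19 + Y))
l(x, W) = 233 - 390*W + x*(480 + 40*x) (l(x, W) = ((228 + 12*21 + 19*x + 21*x)*x - 390*W) + 233 = ((228 + 252 + 19*x + 21*x)*x - 390*W) + 233 = ((480 + 40*x)*x - 390*W) + 233 = (x*(480 + 40*x) - 390*W) + 233 = (-390*W + x*(480 + 40*x)) + 233 = 233 - 390*W + x*(480 + 40*x))
(-88755 - 287418)*(l(-29, -415) + 468621) = (-88755 - 287418)*((233 - 390*(-415) + 40*(-29)*(12 - 29)) + 468621) = -376173*((233 + 161850 + 40*(-29)*(-17)) + 468621) = -376173*((233 + 161850 + 19720) + 468621) = -376173*(181803 + 468621) = -376173*650424 = -244671947352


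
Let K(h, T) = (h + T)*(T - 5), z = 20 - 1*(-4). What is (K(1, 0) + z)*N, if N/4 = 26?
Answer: 1976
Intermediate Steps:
N = 104 (N = 4*26 = 104)
z = 24 (z = 20 + 4 = 24)
K(h, T) = (-5 + T)*(T + h) (K(h, T) = (T + h)*(-5 + T) = (-5 + T)*(T + h))
(K(1, 0) + z)*N = ((0² - 5*0 - 5*1 + 0*1) + 24)*104 = ((0 + 0 - 5 + 0) + 24)*104 = (-5 + 24)*104 = 19*104 = 1976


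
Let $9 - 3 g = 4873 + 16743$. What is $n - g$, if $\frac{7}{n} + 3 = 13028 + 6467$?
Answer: $\frac{421163665}{58476} \approx 7202.3$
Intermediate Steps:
$n = \frac{7}{19492}$ ($n = \frac{7}{-3 + \left(13028 + 6467\right)} = \frac{7}{-3 + 19495} = \frac{7}{19492} \approx 0.00035912$)
$g = - \frac{21607}{3}$ ($g = 3 - \frac{4873 + 16743}{3} = 3 - \frac{21616}{3} = - \frac{21607}{3} \approx -7202.3$)
$n - g = \frac{7}{19492} - - \frac{21607}{3} = \frac{7}{19492} + \frac{21607}{3} = \frac{421163665}{58476}$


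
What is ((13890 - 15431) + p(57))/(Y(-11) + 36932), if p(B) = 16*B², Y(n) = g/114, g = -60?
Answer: 958417/701698 ≈ 1.3659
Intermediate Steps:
Y(n) = -10/19 (Y(n) = -60/114 = -60*1/114 = -10/19)
((13890 - 15431) + p(57))/(Y(-11) + 36932) = ((13890 - 15431) + 16*57²)/(-10/19 + 36932) = (-1541 + 16*3249)/(701698/19) = (-1541 + 51984)*(19/701698) = 50443*(19/701698) = 958417/701698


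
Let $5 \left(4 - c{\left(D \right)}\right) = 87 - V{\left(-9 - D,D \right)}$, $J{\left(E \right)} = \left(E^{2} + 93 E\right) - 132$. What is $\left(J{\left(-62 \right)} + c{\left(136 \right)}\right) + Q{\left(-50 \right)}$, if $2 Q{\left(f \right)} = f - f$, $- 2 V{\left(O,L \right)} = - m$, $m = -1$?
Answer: $- \frac{4135}{2} \approx -2067.5$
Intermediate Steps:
$J{\left(E \right)} = -132 + E^{2} + 93 E$
$V{\left(O,L \right)} = - \frac{1}{2}$ ($V{\left(O,L \right)} = - \frac{\left(-1\right) \left(-1\right)}{2} = \left(- \frac{1}{2}\right) 1 = - \frac{1}{2}$)
$c{\left(D \right)} = - \frac{27}{2}$ ($c{\left(D \right)} = 4 - \frac{87 - - \frac{1}{2}}{5} = 4 - \frac{87 + \frac{1}{2}}{5} = 4 - \frac{35}{2} = - \frac{27}{2}$)
$Q{\left(f \right)} = 0$ ($Q{\left(f \right)} = \frac{f - f}{2} = \frac{1}{2} \cdot 0 = 0$)
$\left(J{\left(-62 \right)} + c{\left(136 \right)}\right) + Q{\left(-50 \right)} = \left(\left(-132 + \left(-62\right)^{2} + 93 \left(-62\right)\right) - \frac{27}{2}\right) + 0 = \left(\left(-132 + 3844 - 5766\right) - \frac{27}{2}\right) + 0 = \left(-2054 - \frac{27}{2}\right) + 0 = - \frac{4135}{2} + 0 = - \frac{4135}{2}$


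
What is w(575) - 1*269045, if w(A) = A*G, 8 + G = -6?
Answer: -277095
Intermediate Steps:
G = -14 (G = -8 - 6 = -14)
w(A) = -14*A (w(A) = A*(-14) = -14*A)
w(575) - 1*269045 = -14*575 - 1*269045 = -8050 - 269045 = -277095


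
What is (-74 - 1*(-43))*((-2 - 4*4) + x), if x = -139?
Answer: 4867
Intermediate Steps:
(-74 - 1*(-43))*((-2 - 4*4) + x) = (-74 - 1*(-43))*((-2 - 4*4) - 139) = (-74 + 43)*((-2 - 16) - 139) = -31*(-18 - 139) = -31*(-157) = 4867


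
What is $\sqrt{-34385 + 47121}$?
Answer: $8 \sqrt{199} \approx 112.85$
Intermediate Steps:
$\sqrt{-34385 + 47121} = \sqrt{12736} = 8 \sqrt{199}$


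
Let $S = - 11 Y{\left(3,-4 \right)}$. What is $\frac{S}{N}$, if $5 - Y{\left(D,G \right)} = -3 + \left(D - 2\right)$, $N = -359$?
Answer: $\frac{77}{359} \approx 0.21448$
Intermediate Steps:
$Y{\left(D,G \right)} = 10 - D$ ($Y{\left(D,G \right)} = 5 - \left(-3 + \left(D - 2\right)\right) = 5 - \left(-3 + \left(-2 + D\right)\right) = 5 - \left(-5 + D\right) = 10 - D$)
$S = -77$ ($S = - 11 \left(10 - 3\right) = \left(-11\right) 7 = -77$)
$\frac{S}{N} = - \frac{77}{-359} = \left(-77\right) \left(- \frac{1}{359}\right) = \frac{77}{359}$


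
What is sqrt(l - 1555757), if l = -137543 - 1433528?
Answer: 2*I*sqrt(781707) ≈ 1768.3*I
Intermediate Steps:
l = -1571071
sqrt(l - 1555757) = sqrt(-1571071 - 1555757) = sqrt(-3126828) = 2*I*sqrt(781707)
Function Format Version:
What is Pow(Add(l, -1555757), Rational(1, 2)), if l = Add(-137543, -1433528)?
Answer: Mul(2, I, Pow(781707, Rational(1, 2))) ≈ Mul(1768.3, I)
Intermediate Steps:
l = -1571071
Pow(Add(l, -1555757), Rational(1, 2)) = Pow(Add(-1571071, -1555757), Rational(1, 2)) = Pow(-3126828, Rational(1, 2)) = Mul(2, I, Pow(781707, Rational(1, 2)))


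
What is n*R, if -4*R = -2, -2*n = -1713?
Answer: 1713/4 ≈ 428.25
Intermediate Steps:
n = 1713/2 (n = -½*(-1713) = 1713/2 ≈ 856.50)
R = ½ (R = -¼*(-2) = ½ ≈ 0.50000)
n*R = (1713/2)*(½) = 1713/4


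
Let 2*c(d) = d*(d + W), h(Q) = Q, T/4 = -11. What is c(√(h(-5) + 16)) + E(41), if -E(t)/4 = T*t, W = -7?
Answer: 14443/2 - 7*√11/2 ≈ 7209.9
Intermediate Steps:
T = -44 (T = 4*(-11) = -44)
E(t) = 176*t (E(t) = -(-176)*t = 176*t)
c(d) = d*(-7 + d)/2 (c(d) = (d*(d - 7))/2 = (d*(-7 + d))/2 = d*(-7 + d)/2)
c(√(h(-5) + 16)) + E(41) = √(-5 + 16)*(-7 + √(-5 + 16))/2 + 176*41 = √11*(-7 + √11)/2 + 7216 = 7216 + √11*(-7 + √11)/2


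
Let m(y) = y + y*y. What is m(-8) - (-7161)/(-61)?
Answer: -3745/61 ≈ -61.393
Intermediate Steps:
m(y) = y + y**2
m(-8) - (-7161)/(-61) = -8*(1 - 8) - (-7161)/(-61) = -8*(-7) - (-7161)*(-1)/61 = 56 - 93*77/61 = 56 - 7161/61 = -3745/61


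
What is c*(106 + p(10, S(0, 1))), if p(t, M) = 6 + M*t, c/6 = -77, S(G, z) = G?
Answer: -51744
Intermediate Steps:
c = -462 (c = 6*(-77) = -462)
c*(106 + p(10, S(0, 1))) = -462*(106 + (6 + 0*10)) = -462*(106 + (6 + 0)) = -462*(106 + 6) = -462*112 = -51744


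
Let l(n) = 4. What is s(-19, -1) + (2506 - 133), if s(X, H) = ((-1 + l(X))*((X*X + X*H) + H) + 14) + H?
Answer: 3523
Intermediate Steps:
s(X, H) = 14 + 3*X² + 4*H + 3*H*X (s(X, H) = ((-1 + 4)*((X*X + X*H) + H) + 14) + H = (3*((X² + H*X) + H) + 14) + H = (3*(H + X² + H*X) + 14) + H = ((3*H + 3*X² + 3*H*X) + 14) + H = (14 + 3*H + 3*X² + 3*H*X) + H = 14 + 3*X² + 4*H + 3*H*X)
s(-19, -1) + (2506 - 133) = (14 + 3*(-19)² + 4*(-1) + 3*(-1)*(-19)) + (2506 - 133) = (14 + 3*361 - 4 + 57) + 2373 = (14 + 1083 - 4 + 57) + 2373 = 1150 + 2373 = 3523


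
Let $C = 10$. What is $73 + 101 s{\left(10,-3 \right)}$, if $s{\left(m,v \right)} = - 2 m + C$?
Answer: $-937$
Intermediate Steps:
$s{\left(m,v \right)} = 10 - 2 m$ ($s{\left(m,v \right)} = - 2 m + 10 = 10 - 2 m$)
$73 + 101 s{\left(10,-3 \right)} = 73 + 101 \left(10 - 20\right) = 73 + 101 \left(-10\right) = 73 - 1010 = -937$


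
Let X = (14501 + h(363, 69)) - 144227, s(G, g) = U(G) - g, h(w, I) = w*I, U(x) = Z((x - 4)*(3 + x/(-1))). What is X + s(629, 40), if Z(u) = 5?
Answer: -104714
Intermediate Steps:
U(x) = 5
h(w, I) = I*w
s(G, g) = 5 - g
X = -104679 (X = (14501 + 69*363) - 144227 = (14501 + 25047) - 144227 = 39548 - 144227 = -104679)
X + s(629, 40) = -104679 + (5 - 1*40) = -104679 + (5 - 40) = -104679 - 35 = -104714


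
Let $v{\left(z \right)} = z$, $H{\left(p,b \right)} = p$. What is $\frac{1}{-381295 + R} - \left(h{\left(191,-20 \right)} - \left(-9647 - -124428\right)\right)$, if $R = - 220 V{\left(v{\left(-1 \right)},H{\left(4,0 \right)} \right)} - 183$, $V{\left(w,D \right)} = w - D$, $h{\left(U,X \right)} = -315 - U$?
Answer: $\frac{43852638485}{380378} \approx 1.1529 \cdot 10^{5}$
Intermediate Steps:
$R = 917$ ($R = - 220 \left(-1 - 4\right) - 183 = \left(-220\right) \left(-5\right) - 183 = 1100 - 183 = 917$)
$\frac{1}{-381295 + R} - \left(h{\left(191,-20 \right)} - \left(-9647 - -124428\right)\right) = \frac{1}{-381295 + 917} - \left(\left(-315 - 191\right) - \left(-9647 - -124428\right)\right) = \frac{1}{-380378} - \left(\left(-315 - 191\right) - \left(-9647 + 124428\right)\right) = - \frac{1}{380378} - \left(-506 - 114781\right) = - \frac{1}{380378} - -115287 = - \frac{1}{380378} + 115287 = \frac{43852638485}{380378}$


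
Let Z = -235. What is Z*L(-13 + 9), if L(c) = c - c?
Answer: 0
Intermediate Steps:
L(c) = 0
Z*L(-13 + 9) = -235*0 = 0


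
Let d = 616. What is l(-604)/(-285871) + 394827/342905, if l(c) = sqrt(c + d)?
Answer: 394827/342905 - 2*sqrt(3)/285871 ≈ 1.1514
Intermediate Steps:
l(c) = sqrt(616 + c) (l(c) = sqrt(c + 616) = sqrt(616 + c))
l(-604)/(-285871) + 394827/342905 = sqrt(616 - 604)/(-285871) + 394827/342905 = sqrt(12)*(-1/285871) + 394827*(1/342905) = (2*sqrt(3))*(-1/285871) + 394827/342905 = -2*sqrt(3)/285871 + 394827/342905 = 394827/342905 - 2*sqrt(3)/285871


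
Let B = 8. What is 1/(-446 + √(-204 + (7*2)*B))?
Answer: -223/99504 - I*√23/99504 ≈ -0.0022411 - 4.8197e-5*I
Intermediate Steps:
1/(-446 + √(-204 + (7*2)*B)) = 1/(-446 + √(-204 + (7*2)*8)) = 1/(-446 + √(-204 + 14*8)) = 1/(-446 + √(-204 + 112)) = 1/(-446 + √(-92)) = 1/(-446 + 2*I*√23)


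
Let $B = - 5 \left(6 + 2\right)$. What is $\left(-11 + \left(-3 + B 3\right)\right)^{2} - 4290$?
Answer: $13666$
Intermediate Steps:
$B = -40$ ($B = \left(-5\right) 8 = -40$)
$\left(-11 + \left(-3 + B 3\right)\right)^{2} - 4290 = \left(-11 - 123\right)^{2} - 4290 = \left(-134\right)^{2} - 4290 = 17956 - 4290 = 13666$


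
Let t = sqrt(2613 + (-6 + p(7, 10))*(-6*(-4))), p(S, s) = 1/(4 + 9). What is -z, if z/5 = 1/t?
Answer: -5*sqrt(46397)/10707 ≈ -0.10059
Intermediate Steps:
p(S, s) = 1/13
t = 3*sqrt(46397)/13 (t = sqrt(2613 + (-6 + 1/13)*(-6*(-4))) = sqrt(2613 - 77/13*24) = sqrt(2613 - 1848/13) = sqrt(32121/13) = 3*sqrt(46397)/13 ≈ 49.708)
z = 5*sqrt(46397)/10707 (z = 5/((3*sqrt(46397)/13)) = 5*(sqrt(46397)/10707) = 5*sqrt(46397)/10707 ≈ 0.10059)
-z = -5*sqrt(46397)/10707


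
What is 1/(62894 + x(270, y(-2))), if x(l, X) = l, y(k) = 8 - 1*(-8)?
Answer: 1/63164 ≈ 1.5832e-5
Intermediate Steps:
y(k) = 16 (y(k) = 8 + 8 = 16)
1/(62894 + x(270, y(-2))) = 1/(62894 + 270) = 1/63164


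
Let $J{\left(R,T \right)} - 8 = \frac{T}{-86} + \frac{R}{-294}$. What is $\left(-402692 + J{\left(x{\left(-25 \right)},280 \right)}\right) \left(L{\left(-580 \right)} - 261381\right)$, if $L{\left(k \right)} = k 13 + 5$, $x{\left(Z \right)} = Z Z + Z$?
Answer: $\frac{228166176438768}{2107} \approx 1.0829 \cdot 10^{11}$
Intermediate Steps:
$x{\left(Z \right)} = Z + Z^{2}$ ($x{\left(Z \right)} = Z^{2} + Z = Z + Z^{2}$)
$L{\left(k \right)} = 5 + 13 k$ ($L{\left(k \right)} = 13 k + 5 = 5 + 13 k$)
$J{\left(R,T \right)} = 8 - \frac{T}{86} - \frac{R}{294}$ ($J{\left(R,T \right)} = 8 + \left(\frac{T}{-86} + \frac{R}{-294}\right) = 8 + \left(T \left(- \frac{1}{86}\right) + R \left(- \frac{1}{294}\right)\right) = 8 - \left(\frac{T}{86} + \frac{R}{294}\right) = 8 - \frac{T}{86} - \frac{R}{294}$)
$\left(-402692 + J{\left(x{\left(-25 \right)},280 \right)}\right) \left(L{\left(-580 \right)} - 261381\right) = \left(-402692 - \left(- \frac{204}{43} + \frac{1}{294} \left(-25\right) \left(1 - 25\right)\right)\right) \left(\left(5 + 13 \left(-580\right)\right) - 261381\right) = \left(-402692 - \left(- \frac{204}{43} + \frac{1}{294} \left(-25\right) \left(-24\right)\right)\right) \left(\left(5 - 7540\right) - 261381\right) = \left(-402692 - - \frac{5696}{2107}\right) \left(-7535 - 261381\right) = \left(-402692 - - \frac{5696}{2107}\right) \left(-268916\right) = \left(-402692 + \frac{5696}{2107}\right) \left(-268916\right) = \left(- \frac{848466348}{2107}\right) \left(-268916\right) = \frac{228166176438768}{2107}$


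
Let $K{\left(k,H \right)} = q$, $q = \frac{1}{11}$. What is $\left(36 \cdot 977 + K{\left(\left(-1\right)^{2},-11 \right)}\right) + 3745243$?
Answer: $\frac{41584566}{11} \approx 3.7804 \cdot 10^{6}$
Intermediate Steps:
$q = \frac{1}{11} \approx 0.090909$
$K{\left(k,H \right)} = \frac{1}{11}$
$\left(36 \cdot 977 + K{\left(\left(-1\right)^{2},-11 \right)}\right) + 3745243 = \left(36 \cdot 977 + \frac{1}{11}\right) + 3745243 = \left(35172 + \frac{1}{11}\right) + 3745243 = \frac{386893}{11} + 3745243 = \frac{41584566}{11}$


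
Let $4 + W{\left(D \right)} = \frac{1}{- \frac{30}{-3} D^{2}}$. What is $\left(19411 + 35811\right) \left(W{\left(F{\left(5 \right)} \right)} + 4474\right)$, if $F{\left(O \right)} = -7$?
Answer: $\frac{60476400911}{245} \approx 2.4684 \cdot 10^{8}$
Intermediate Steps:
$W{\left(D \right)} = -4 + \frac{1}{10 D^{2}}$ ($W{\left(D \right)} = -4 + \frac{1}{- \frac{30}{-3} D^{2}} = -4 + \frac{1}{\left(-30\right) \left(- \frac{1}{3}\right) D^{2}} = -4 + \frac{1}{10 D^{2}}$)
$\left(19411 + 35811\right) \left(W{\left(F{\left(5 \right)} \right)} + 4474\right) = \left(19411 + 35811\right) \left(\left(-4 + \frac{1}{10 \cdot 49}\right) + 4474\right) = 55222 \left(\left(-4 + \frac{1}{10} \cdot \frac{1}{49}\right) + 4474\right) = 55222 \left(\left(-4 + \frac{1}{490}\right) + 4474\right) = 55222 \left(- \frac{1959}{490} + 4474\right) = 55222 \cdot \frac{2190301}{490} = \frac{60476400911}{245}$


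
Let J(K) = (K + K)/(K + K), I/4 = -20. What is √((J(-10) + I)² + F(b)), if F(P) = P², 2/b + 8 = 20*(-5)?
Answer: √18198757/54 ≈ 79.000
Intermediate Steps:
I = -80 (I = 4*(-20) = -80)
b = -1/54 (b = 2/(-8 + 20*(-5)) = 2/(-8 - 100) = 2/(-108) = 2*(-1/108) = -1/54 ≈ -0.018519)
J(K) = 1 (J(K) = (2*K)/((2*K)) = (2*K)*(1/(2*K)) = 1)
√((J(-10) + I)² + F(b)) = √((1 - 80)² + (-1/54)²) = √((-79)² + 1/2916) = √(6241 + 1/2916) = √(18198757/2916) = √18198757/54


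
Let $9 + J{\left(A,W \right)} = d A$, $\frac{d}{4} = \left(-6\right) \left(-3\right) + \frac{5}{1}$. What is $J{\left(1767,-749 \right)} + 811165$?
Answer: $973720$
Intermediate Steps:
$d = 92$ ($d = 4 \left(\left(-6\right) \left(-3\right) + \frac{5}{1}\right) = 4 \left(18 + 5 \cdot 1\right) = 4 \left(18 + 5\right) = 4 \cdot 23 = 92$)
$J{\left(A,W \right)} = -9 + 92 A$
$J{\left(1767,-749 \right)} + 811165 = \left(-9 + 92 \cdot 1767\right) + 811165 = \left(-9 + 162564\right) + 811165 = 162555 + 811165 = 973720$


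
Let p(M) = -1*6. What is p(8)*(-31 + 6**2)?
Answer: -30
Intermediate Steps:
p(M) = -6
p(8)*(-31 + 6**2) = -6*(-31 + 6**2) = -6*(-31 + 36) = -6*5 = -30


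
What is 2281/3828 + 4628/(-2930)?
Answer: -5516327/5608020 ≈ -0.98365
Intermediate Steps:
2281/3828 + 4628/(-2930) = 2281*(1/3828) + 4628*(-1/2930) = 2281/3828 - 2314/1465 = -5516327/5608020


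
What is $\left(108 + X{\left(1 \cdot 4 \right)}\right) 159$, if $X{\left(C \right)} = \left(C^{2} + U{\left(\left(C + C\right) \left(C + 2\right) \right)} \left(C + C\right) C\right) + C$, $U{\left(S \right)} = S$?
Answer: $264576$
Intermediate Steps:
$X{\left(C \right)} = C + C^{2} + 4 C^{3} \left(2 + C\right)$ ($X{\left(C \right)} = \left(C^{2} + \left(C + C\right) \left(C + 2\right) \left(C + C\right) C\right) + C = \left(C^{2} + 2 C \left(2 + C\right) 2 C C\right) + C = \left(C^{2} + 4 C^{2} \left(2 + C\right) C\right) + C = \left(C^{2} + 4 C^{3} \left(2 + C\right)\right) + C = C + C^{2} + 4 C^{3} \left(2 + C\right)$)
$\left(108 + X{\left(1 \cdot 4 \right)}\right) 159 = \left(108 + 1 \cdot 4 \left(1 + 1 \cdot 4 + 4 \left(1 \cdot 4\right)^{2} \left(2 + 1 \cdot 4\right)\right)\right) 159 = \left(108 + 4 \left(1 + 4 + 4 \cdot 4^{2} \left(2 + 4\right)\right)\right) 159 = \left(108 + 4 \left(1 + 4 + 4 \cdot 16 \cdot 6\right)\right) 159 = \left(108 + 4 \left(1 + 4 + 384\right)\right) 159 = \left(108 + 4 \cdot 389\right) 159 = \left(108 + 1556\right) 159 = 1664 \cdot 159 = 264576$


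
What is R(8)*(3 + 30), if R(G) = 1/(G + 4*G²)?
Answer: ⅛ ≈ 0.12500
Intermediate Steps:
R(8)*(3 + 30) = (1/(8*(1 + 4*8)))*(3 + 30) = (1/(8*(1 + 32)))*33 = ((⅛)/33)*33 = ((⅛)*(1/33))*33 = (1/264)*33 = ⅛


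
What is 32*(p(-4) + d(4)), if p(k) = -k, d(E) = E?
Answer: 256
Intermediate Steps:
32*(p(-4) + d(4)) = 32*(-1*(-4) + 4) = 32*(4 + 4) = 32*8 = 256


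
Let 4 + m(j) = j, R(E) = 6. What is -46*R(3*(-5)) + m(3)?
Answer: -277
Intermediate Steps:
m(j) = -4 + j
-46*R(3*(-5)) + m(3) = -46*6 + (-4 + 3) = -276 - 1 = -277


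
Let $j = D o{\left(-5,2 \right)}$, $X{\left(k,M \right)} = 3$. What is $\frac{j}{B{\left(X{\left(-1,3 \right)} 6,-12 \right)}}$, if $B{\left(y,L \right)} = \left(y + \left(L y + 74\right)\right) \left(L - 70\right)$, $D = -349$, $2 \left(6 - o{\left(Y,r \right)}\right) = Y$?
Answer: $- \frac{5933}{20336} \approx -0.29175$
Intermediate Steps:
$o{\left(Y,r \right)} = 6 - \frac{Y}{2}$
$B{\left(y,L \right)} = \left(-70 + L\right) \left(74 + y + L y\right)$ ($B{\left(y,L \right)} = \left(y + \left(74 + L y\right)\right) \left(-70 + L\right) = \left(74 + y + L y\right) \left(-70 + L\right) = \left(-70 + L\right) \left(74 + y + L y\right)$)
$j = - \frac{5933}{2}$ ($j = - 349 \left(6 - - \frac{5}{2}\right) = - 349 \left(6 + \frac{5}{2}\right) = \left(-349\right) \frac{17}{2} = - \frac{5933}{2} \approx -2966.5$)
$\frac{j}{B{\left(X{\left(-1,3 \right)} 6,-12 \right)}} = - \frac{5933}{2 \left(-5180 - 70 \cdot 3 \cdot 6 + 74 \left(-12\right) + 3 \cdot 6 \left(-12\right)^{2} - - 828 \cdot 3 \cdot 6\right)} = - \frac{5933}{2 \left(-5180 - 1260 - 888 + 18 \cdot 144 - \left(-828\right) 18\right)} = - \frac{5933}{2 \left(-5180 - 1260 - 888 + 2592 + 14904\right)} = - \frac{5933}{2 \cdot 10168} = \left(- \frac{5933}{2}\right) \frac{1}{10168} = - \frac{5933}{20336}$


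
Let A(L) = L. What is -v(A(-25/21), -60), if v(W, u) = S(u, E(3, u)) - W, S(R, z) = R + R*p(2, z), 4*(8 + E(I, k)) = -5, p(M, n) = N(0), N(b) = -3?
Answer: -2545/21 ≈ -121.19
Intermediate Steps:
p(M, n) = -3
E(I, k) = -37/4 (E(I, k) = -8 + (¼)*(-5) = -8 - 5/4 = -37/4)
S(R, z) = -2*R (S(R, z) = R + R*(-3) = R - 3*R = -2*R)
v(W, u) = -W - 2*u (v(W, u) = -2*u - W = -W - 2*u)
-v(A(-25/21), -60) = -(-(-25)/21 - 2*(-60)) = -(-(-25)/21 + 120) = -(-1*(-25/21) + 120) = -(25/21 + 120) = -1*2545/21 = -2545/21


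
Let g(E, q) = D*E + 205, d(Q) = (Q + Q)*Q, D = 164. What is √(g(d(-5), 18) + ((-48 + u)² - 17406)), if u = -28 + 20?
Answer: I*√5865 ≈ 76.583*I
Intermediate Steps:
u = -8
d(Q) = 2*Q² (d(Q) = (2*Q)*Q = 2*Q²)
g(E, q) = 205 + 164*E (g(E, q) = 164*E + 205 = 205 + 164*E)
√(g(d(-5), 18) + ((-48 + u)² - 17406)) = √((205 + 164*(2*(-5)²)) + ((-48 - 8)² - 17406)) = √((205 + 164*(2*25)) + ((-56)² - 17406)) = √((205 + 164*50) + (3136 - 17406)) = √((205 + 8200) - 14270) = √(8405 - 14270) = √(-5865) = I*√5865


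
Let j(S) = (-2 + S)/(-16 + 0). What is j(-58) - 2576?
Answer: -10289/4 ≈ -2572.3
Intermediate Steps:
j(S) = ⅛ - S/16 (j(S) = (-2 + S)/(-16) = (-2 + S)*(-1/16) = ⅛ - S/16)
j(-58) - 2576 = (⅛ - 1/16*(-58)) - 2576 = (⅛ + 29/8) - 2576 = 15/4 - 2576 = -10289/4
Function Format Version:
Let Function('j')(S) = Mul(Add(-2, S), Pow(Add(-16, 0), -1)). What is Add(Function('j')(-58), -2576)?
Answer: Rational(-10289, 4) ≈ -2572.3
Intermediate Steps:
Function('j')(S) = Add(Rational(1, 8), Mul(Rational(-1, 16), S)) (Function('j')(S) = Mul(Add(-2, S), Pow(-16, -1)) = Mul(Add(-2, S), Rational(-1, 16)) = Add(Rational(1, 8), Mul(Rational(-1, 16), S)))
Add(Function('j')(-58), -2576) = Add(Add(Rational(1, 8), Mul(Rational(-1, 16), -58)), -2576) = Add(Add(Rational(1, 8), Rational(29, 8)), -2576) = Add(Rational(15, 4), -2576) = Rational(-10289, 4)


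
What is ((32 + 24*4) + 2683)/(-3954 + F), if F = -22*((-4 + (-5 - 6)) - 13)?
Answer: -2811/3338 ≈ -0.84212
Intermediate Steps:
F = 616 (F = -22*((-4 - 11) - 13) = -22*(-15 - 13) = -22*(-28) = 616)
((32 + 24*4) + 2683)/(-3954 + F) = ((32 + 24*4) + 2683)/(-3954 + 616) = ((32 + 96) + 2683)/(-3338) = (128 + 2683)*(-1/3338) = 2811*(-1/3338) = -2811/3338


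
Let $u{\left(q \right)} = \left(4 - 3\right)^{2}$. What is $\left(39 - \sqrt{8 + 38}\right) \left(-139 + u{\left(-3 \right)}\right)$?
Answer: $-5382 + 138 \sqrt{46} \approx -4446.0$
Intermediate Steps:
$u{\left(q \right)} = 1$ ($u{\left(q \right)} = 1^{2} = 1$)
$\left(39 - \sqrt{8 + 38}\right) \left(-139 + u{\left(-3 \right)}\right) = \left(39 - \sqrt{8 + 38}\right) \left(-139 + 1\right) = \left(39 - \sqrt{46}\right) \left(-138\right) = -5382 + 138 \sqrt{46}$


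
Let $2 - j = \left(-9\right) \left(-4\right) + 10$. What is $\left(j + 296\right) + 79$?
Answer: $331$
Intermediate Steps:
$j = -44$ ($j = 2 - \left(\left(-9\right) \left(-4\right) + 10\right) = 2 - \left(36 + 10\right) = 2 - 46 = -44$)
$\left(j + 296\right) + 79 = \left(-44 + 296\right) + 79 = 252 + 79 = 331$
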